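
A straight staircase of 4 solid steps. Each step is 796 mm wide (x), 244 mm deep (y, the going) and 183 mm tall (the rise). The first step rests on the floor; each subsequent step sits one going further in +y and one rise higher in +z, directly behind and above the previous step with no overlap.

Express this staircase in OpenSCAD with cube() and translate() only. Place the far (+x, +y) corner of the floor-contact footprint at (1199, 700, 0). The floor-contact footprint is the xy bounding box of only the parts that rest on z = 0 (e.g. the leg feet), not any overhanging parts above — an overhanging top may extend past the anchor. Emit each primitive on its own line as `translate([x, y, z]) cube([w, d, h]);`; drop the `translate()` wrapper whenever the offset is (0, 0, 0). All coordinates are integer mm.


translate([403, 456, 0]) cube([796, 244, 183]);
translate([403, 700, 183]) cube([796, 244, 183]);
translate([403, 944, 366]) cube([796, 244, 183]);
translate([403, 1188, 549]) cube([796, 244, 183]);


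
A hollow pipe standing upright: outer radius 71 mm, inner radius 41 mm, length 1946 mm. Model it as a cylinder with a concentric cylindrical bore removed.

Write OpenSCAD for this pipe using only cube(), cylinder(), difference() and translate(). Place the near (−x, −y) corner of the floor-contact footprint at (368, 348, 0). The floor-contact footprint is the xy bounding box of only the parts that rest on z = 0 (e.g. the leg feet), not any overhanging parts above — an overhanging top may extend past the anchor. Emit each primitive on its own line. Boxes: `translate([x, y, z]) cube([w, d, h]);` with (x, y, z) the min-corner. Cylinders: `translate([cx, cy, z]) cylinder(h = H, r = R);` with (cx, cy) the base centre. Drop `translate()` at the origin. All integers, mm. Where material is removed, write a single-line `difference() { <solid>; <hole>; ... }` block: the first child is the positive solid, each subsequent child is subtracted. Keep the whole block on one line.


difference() { translate([439, 419, 0]) cylinder(h = 1946, r = 71); translate([439, 419, 0]) cylinder(h = 1946, r = 41); }


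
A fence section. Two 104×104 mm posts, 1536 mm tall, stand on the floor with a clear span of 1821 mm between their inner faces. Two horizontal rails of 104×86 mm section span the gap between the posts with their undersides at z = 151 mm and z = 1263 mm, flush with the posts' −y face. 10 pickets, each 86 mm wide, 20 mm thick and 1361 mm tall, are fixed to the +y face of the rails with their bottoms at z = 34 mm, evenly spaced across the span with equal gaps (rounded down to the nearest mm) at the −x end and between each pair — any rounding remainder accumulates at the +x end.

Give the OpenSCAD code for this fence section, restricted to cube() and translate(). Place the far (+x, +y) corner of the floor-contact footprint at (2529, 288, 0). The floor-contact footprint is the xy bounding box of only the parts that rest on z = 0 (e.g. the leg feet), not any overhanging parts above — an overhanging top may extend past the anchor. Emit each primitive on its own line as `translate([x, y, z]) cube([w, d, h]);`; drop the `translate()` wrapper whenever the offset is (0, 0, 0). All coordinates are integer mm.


translate([500, 184, 0]) cube([104, 104, 1536]);
translate([2425, 184, 0]) cube([104, 104, 1536]);
translate([604, 184, 151]) cube([1821, 104, 86]);
translate([604, 184, 1263]) cube([1821, 104, 86]);
translate([691, 288, 34]) cube([86, 20, 1361]);
translate([864, 288, 34]) cube([86, 20, 1361]);
translate([1037, 288, 34]) cube([86, 20, 1361]);
translate([1210, 288, 34]) cube([86, 20, 1361]);
translate([1383, 288, 34]) cube([86, 20, 1361]);
translate([1556, 288, 34]) cube([86, 20, 1361]);
translate([1729, 288, 34]) cube([86, 20, 1361]);
translate([1902, 288, 34]) cube([86, 20, 1361]);
translate([2075, 288, 34]) cube([86, 20, 1361]);
translate([2248, 288, 34]) cube([86, 20, 1361]);


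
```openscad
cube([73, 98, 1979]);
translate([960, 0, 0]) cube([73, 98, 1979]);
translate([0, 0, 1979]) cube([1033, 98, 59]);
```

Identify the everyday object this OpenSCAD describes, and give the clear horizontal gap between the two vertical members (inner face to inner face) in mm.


A door frame. The clear opening width is 887 mm.

Two 1979 mm tall posts with a header on top — a door frame. The left jamb is 73 mm wide at x = 0; the right jamb starts at x = 960. The clear opening is 960 − 73 = 887 mm.


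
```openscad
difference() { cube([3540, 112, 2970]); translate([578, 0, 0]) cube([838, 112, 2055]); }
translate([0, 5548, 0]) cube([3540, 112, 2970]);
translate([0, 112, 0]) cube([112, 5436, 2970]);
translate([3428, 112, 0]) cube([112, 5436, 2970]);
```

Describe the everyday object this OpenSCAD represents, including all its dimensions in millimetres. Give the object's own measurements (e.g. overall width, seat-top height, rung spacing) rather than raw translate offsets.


A single room: four walls, each 2970 mm tall and 112 mm thick, enclosing an outside footprint 3540×5660 mm (x × y), no floor or roof. The front and back walls (−y and +y sides) run the full x-width; the side walls fit between their inner faces. A door opening 838 mm wide and 2055 mm tall is cut through the front wall from the floor up, its −x edge 578 mm from the wall's −x end.


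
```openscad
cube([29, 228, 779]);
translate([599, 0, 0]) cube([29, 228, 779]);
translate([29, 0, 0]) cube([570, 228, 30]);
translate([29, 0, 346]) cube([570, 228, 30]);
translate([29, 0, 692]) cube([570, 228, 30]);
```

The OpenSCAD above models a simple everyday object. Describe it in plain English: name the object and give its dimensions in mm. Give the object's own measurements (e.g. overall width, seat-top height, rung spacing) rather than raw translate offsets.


An open bookshelf. Two side panels, each 29 mm thick, 228 mm deep and 779 mm tall, stand 628 mm apart (outside-to-outside). Between them sit 3 shelves, each 30 mm thick and 228 mm deep, spanning the full gap between the sides. The bottom shelf rests on the floor (its underside at z = 0) and the clear gap between one shelf's top and the next shelf's underside is 316 mm.


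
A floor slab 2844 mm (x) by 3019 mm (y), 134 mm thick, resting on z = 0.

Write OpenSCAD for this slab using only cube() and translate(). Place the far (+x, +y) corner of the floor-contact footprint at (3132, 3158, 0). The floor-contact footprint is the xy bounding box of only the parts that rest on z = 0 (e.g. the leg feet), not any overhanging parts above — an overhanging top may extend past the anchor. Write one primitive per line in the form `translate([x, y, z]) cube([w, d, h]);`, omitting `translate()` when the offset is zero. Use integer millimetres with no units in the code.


translate([288, 139, 0]) cube([2844, 3019, 134]);


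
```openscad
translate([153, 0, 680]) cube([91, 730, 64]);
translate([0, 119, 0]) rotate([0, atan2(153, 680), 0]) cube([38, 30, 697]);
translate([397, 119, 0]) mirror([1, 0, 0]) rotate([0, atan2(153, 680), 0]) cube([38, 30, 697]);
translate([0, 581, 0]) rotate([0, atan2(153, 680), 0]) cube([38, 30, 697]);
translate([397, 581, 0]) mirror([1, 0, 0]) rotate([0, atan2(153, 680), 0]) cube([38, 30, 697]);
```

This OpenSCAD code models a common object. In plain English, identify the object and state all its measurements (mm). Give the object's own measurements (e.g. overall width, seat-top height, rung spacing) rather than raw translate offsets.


A sawhorse. A 91×730×64 mm beam (x, y, z) sits on two A-frame leg pairs. Each pair is two raked legs of 38×30 mm section (30 mm along y) splaying symmetrically in x. Each leg rises 680 mm vertically over 153 mm of horizontal reach and is 697 mm long along its own axis. Every leg's outer bottom edge rests on the floor and its outer top edge meets a bottom edge of the beam — the left legs (tilting toward +x) meet the beam's −x bottom edge, the right legs (their mirror images, tilting toward −x) meet its +x bottom edge — so the leg tops tuck under the beam, the beam's underside is 680 mm above the floor, and the feet are 397 mm apart outside-to-outside with the beam centred between them. The two leg pairs are set in 119 mm from either end of the beam.


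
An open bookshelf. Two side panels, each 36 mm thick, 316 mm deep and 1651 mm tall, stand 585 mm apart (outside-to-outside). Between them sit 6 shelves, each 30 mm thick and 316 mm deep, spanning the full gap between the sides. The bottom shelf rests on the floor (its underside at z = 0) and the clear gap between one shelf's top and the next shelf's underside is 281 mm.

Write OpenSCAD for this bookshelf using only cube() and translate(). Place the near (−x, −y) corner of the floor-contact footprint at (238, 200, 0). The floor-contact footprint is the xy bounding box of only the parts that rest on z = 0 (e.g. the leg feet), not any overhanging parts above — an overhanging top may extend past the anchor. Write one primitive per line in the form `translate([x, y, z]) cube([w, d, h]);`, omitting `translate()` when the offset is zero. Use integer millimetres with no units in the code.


translate([238, 200, 0]) cube([36, 316, 1651]);
translate([787, 200, 0]) cube([36, 316, 1651]);
translate([274, 200, 0]) cube([513, 316, 30]);
translate([274, 200, 311]) cube([513, 316, 30]);
translate([274, 200, 622]) cube([513, 316, 30]);
translate([274, 200, 933]) cube([513, 316, 30]);
translate([274, 200, 1244]) cube([513, 316, 30]);
translate([274, 200, 1555]) cube([513, 316, 30]);


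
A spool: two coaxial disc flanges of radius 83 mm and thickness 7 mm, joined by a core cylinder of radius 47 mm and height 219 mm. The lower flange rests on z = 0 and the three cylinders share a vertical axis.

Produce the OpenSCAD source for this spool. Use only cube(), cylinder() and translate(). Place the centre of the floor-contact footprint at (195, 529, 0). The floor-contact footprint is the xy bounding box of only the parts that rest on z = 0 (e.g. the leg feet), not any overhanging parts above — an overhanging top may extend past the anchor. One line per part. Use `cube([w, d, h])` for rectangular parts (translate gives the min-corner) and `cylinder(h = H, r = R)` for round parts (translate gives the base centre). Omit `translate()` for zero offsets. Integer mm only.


translate([195, 529, 0]) cylinder(h = 7, r = 83);
translate([195, 529, 7]) cylinder(h = 219, r = 47);
translate([195, 529, 226]) cylinder(h = 7, r = 83);


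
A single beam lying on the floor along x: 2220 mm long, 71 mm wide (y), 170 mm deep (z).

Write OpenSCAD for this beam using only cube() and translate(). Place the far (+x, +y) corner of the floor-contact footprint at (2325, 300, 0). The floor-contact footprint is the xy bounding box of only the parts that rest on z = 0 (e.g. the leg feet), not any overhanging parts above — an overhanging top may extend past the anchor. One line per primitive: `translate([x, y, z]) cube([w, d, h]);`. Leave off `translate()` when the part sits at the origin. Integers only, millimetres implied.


translate([105, 229, 0]) cube([2220, 71, 170]);


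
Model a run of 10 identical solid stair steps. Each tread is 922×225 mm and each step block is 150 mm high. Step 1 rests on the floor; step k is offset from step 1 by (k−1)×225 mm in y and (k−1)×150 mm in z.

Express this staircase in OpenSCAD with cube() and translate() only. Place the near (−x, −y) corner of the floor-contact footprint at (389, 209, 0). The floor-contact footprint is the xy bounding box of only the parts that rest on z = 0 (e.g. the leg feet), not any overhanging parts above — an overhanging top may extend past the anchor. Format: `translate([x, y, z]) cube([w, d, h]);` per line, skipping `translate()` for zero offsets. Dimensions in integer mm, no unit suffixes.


translate([389, 209, 0]) cube([922, 225, 150]);
translate([389, 434, 150]) cube([922, 225, 150]);
translate([389, 659, 300]) cube([922, 225, 150]);
translate([389, 884, 450]) cube([922, 225, 150]);
translate([389, 1109, 600]) cube([922, 225, 150]);
translate([389, 1334, 750]) cube([922, 225, 150]);
translate([389, 1559, 900]) cube([922, 225, 150]);
translate([389, 1784, 1050]) cube([922, 225, 150]);
translate([389, 2009, 1200]) cube([922, 225, 150]);
translate([389, 2234, 1350]) cube([922, 225, 150]);


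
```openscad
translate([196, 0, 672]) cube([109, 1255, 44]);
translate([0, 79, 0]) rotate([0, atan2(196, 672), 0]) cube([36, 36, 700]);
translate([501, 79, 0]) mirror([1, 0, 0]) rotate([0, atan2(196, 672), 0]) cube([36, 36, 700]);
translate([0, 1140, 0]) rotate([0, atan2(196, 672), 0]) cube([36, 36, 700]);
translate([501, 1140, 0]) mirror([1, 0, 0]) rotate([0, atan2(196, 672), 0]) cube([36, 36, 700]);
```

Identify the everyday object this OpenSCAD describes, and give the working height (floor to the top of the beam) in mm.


A sawhorse. The overall height is 716 mm.

A beam across two mirrored pairs of raked legs — a sawhorse. The beam's underside is at z = 672 (matching the legs' vertical rise in atan2(196, 672)) and the beam is 44 mm tall, so its top is at 672 + 44 = 716 mm. The raked legs top out at the beam's underside, so that is the highest point.


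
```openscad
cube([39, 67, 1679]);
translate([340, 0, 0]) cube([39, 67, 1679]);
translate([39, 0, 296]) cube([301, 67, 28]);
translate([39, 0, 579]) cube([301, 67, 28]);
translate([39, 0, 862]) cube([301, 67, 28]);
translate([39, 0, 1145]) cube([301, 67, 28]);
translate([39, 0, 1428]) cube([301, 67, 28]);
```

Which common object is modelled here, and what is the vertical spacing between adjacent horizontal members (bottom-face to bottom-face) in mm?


A ladder. The rung spacing is 283 mm.

Two tall 39×67 posts with 5 short bars between them — a ladder. Adjacent rungs sit at z = 296 and z = 579, so the spacing is 579 − 296 = 283 mm.


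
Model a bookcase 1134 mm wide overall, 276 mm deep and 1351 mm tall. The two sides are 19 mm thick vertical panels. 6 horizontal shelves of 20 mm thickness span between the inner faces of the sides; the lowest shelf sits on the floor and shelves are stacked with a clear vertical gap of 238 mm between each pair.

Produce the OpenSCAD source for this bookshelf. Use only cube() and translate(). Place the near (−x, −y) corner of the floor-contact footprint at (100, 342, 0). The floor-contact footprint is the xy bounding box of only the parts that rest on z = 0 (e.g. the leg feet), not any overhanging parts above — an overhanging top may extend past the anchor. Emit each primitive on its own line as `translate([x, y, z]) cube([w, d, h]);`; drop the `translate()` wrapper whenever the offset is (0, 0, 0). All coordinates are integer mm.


translate([100, 342, 0]) cube([19, 276, 1351]);
translate([1215, 342, 0]) cube([19, 276, 1351]);
translate([119, 342, 0]) cube([1096, 276, 20]);
translate([119, 342, 258]) cube([1096, 276, 20]);
translate([119, 342, 516]) cube([1096, 276, 20]);
translate([119, 342, 774]) cube([1096, 276, 20]);
translate([119, 342, 1032]) cube([1096, 276, 20]);
translate([119, 342, 1290]) cube([1096, 276, 20]);


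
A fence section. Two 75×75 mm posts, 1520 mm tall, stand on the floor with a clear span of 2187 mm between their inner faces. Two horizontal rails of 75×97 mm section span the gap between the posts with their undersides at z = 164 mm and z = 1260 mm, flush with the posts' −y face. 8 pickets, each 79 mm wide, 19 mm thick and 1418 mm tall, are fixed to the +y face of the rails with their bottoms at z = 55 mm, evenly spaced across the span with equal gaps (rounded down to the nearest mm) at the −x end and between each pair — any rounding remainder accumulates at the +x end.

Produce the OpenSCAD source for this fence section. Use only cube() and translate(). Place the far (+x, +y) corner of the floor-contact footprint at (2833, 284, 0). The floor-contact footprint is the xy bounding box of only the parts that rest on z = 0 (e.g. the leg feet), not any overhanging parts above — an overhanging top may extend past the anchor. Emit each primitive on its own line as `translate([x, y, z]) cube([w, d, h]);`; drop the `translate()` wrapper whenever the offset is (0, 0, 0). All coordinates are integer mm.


translate([496, 209, 0]) cube([75, 75, 1520]);
translate([2758, 209, 0]) cube([75, 75, 1520]);
translate([571, 209, 164]) cube([2187, 75, 97]);
translate([571, 209, 1260]) cube([2187, 75, 97]);
translate([743, 284, 55]) cube([79, 19, 1418]);
translate([994, 284, 55]) cube([79, 19, 1418]);
translate([1245, 284, 55]) cube([79, 19, 1418]);
translate([1496, 284, 55]) cube([79, 19, 1418]);
translate([1747, 284, 55]) cube([79, 19, 1418]);
translate([1998, 284, 55]) cube([79, 19, 1418]);
translate([2249, 284, 55]) cube([79, 19, 1418]);
translate([2500, 284, 55]) cube([79, 19, 1418]);


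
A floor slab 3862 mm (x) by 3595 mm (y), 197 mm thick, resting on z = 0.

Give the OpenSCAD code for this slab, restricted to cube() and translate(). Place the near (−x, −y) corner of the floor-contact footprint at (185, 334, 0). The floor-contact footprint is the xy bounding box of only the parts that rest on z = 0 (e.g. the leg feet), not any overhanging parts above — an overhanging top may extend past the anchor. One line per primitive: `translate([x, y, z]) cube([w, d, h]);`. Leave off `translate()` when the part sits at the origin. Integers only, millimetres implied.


translate([185, 334, 0]) cube([3862, 3595, 197]);


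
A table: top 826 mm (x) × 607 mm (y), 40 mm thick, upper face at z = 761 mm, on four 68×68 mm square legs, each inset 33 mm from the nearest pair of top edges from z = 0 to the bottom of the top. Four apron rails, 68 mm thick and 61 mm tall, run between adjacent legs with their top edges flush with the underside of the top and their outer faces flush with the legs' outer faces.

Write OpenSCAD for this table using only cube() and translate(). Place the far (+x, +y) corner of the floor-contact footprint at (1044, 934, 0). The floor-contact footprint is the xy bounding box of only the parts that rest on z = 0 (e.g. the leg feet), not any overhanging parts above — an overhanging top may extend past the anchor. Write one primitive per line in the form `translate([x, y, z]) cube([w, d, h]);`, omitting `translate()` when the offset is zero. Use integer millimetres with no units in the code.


translate([251, 360, 721]) cube([826, 607, 40]);
translate([284, 393, 0]) cube([68, 68, 721]);
translate([976, 393, 0]) cube([68, 68, 721]);
translate([284, 866, 0]) cube([68, 68, 721]);
translate([976, 866, 0]) cube([68, 68, 721]);
translate([352, 393, 660]) cube([624, 68, 61]);
translate([352, 866, 660]) cube([624, 68, 61]);
translate([284, 461, 660]) cube([68, 405, 61]);
translate([976, 461, 660]) cube([68, 405, 61]);


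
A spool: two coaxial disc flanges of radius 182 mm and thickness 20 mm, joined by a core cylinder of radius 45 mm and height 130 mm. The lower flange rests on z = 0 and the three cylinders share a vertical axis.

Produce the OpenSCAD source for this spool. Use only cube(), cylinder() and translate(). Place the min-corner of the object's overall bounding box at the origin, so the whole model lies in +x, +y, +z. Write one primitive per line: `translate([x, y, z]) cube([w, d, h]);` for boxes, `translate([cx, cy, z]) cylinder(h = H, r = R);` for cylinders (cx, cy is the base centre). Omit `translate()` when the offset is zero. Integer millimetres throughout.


translate([182, 182, 0]) cylinder(h = 20, r = 182);
translate([182, 182, 20]) cylinder(h = 130, r = 45);
translate([182, 182, 150]) cylinder(h = 20, r = 182);


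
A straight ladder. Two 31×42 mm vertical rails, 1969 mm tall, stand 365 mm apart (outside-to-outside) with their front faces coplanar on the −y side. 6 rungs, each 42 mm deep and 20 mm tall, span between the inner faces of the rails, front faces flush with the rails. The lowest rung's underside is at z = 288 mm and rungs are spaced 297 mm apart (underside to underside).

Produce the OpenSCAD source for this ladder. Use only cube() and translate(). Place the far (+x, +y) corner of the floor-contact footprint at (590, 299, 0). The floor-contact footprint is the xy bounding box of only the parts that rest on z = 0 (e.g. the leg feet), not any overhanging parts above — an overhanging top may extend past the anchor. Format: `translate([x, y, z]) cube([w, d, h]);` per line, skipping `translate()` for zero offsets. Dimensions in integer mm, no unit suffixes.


// rung span = 365 - 2*31 = 303
// rung[k] z = 288 + k*297
translate([225, 257, 0]) cube([31, 42, 1969]);
translate([559, 257, 0]) cube([31, 42, 1969]);
translate([256, 257, 288]) cube([303, 42, 20]);
translate([256, 257, 585]) cube([303, 42, 20]);
translate([256, 257, 882]) cube([303, 42, 20]);
translate([256, 257, 1179]) cube([303, 42, 20]);
translate([256, 257, 1476]) cube([303, 42, 20]);
translate([256, 257, 1773]) cube([303, 42, 20]);


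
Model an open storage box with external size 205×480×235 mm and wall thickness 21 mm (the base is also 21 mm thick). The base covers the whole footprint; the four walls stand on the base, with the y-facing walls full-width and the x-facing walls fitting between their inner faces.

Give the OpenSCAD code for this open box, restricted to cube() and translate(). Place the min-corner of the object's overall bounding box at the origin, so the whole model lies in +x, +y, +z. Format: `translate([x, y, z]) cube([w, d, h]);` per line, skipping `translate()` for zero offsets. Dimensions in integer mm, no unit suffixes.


cube([205, 480, 21]);
translate([0, 0, 21]) cube([205, 21, 214]);
translate([0, 459, 21]) cube([205, 21, 214]);
translate([0, 21, 21]) cube([21, 438, 214]);
translate([184, 21, 21]) cube([21, 438, 214]);


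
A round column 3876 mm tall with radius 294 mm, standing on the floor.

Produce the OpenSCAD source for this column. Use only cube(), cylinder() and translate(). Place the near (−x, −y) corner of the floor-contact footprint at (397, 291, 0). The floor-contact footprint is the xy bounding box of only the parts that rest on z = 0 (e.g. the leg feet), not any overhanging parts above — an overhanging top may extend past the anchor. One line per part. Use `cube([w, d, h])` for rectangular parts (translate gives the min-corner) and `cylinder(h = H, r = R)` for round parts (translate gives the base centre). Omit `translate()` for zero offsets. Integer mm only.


translate([691, 585, 0]) cylinder(h = 3876, r = 294);


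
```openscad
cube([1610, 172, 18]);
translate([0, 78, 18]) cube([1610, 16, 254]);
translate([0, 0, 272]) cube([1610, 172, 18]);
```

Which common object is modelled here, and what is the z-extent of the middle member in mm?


An I-beam. The web height is 254 mm.

Two wide flanges with a thin centred web — an I-beam. Overall 290 mm minus two 18 mm flanges gives a web of 290 − 2·18 = 254 mm.


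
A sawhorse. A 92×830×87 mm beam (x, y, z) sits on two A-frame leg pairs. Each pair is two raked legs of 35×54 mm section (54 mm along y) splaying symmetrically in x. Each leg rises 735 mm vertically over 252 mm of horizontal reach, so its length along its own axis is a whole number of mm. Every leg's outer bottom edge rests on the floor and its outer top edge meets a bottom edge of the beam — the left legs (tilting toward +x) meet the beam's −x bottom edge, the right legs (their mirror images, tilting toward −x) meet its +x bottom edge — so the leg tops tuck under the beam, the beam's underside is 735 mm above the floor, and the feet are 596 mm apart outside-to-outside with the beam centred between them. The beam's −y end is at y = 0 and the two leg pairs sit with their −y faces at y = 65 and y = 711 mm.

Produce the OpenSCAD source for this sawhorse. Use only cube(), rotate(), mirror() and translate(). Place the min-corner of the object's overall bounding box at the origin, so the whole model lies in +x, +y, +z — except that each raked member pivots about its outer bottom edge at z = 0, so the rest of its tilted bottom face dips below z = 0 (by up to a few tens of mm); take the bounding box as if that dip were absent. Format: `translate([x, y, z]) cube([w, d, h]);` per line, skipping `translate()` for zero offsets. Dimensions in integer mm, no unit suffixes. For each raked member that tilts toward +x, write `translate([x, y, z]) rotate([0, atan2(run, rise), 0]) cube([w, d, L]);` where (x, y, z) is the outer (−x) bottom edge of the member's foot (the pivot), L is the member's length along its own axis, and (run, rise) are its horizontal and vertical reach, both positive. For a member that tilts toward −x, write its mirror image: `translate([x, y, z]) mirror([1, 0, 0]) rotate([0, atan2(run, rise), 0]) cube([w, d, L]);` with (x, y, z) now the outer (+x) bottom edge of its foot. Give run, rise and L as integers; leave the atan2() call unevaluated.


translate([252, 0, 735]) cube([92, 830, 87]);
translate([0, 65, 0]) rotate([0, atan2(252, 735), 0]) cube([35, 54, 777]);
translate([596, 65, 0]) mirror([1, 0, 0]) rotate([0, atan2(252, 735), 0]) cube([35, 54, 777]);
translate([0, 711, 0]) rotate([0, atan2(252, 735), 0]) cube([35, 54, 777]);
translate([596, 711, 0]) mirror([1, 0, 0]) rotate([0, atan2(252, 735), 0]) cube([35, 54, 777]);


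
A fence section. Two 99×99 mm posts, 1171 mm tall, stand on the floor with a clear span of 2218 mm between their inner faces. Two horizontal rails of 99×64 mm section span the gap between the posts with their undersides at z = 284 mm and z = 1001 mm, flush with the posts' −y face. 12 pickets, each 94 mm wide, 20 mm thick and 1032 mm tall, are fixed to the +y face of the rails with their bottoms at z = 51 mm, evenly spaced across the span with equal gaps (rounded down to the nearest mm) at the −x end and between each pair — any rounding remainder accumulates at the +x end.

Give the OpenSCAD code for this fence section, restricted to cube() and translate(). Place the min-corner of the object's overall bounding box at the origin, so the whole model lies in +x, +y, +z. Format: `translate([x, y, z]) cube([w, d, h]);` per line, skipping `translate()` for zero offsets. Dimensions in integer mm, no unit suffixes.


cube([99, 99, 1171]);
translate([2317, 0, 0]) cube([99, 99, 1171]);
translate([99, 0, 284]) cube([2218, 99, 64]);
translate([99, 0, 1001]) cube([2218, 99, 64]);
translate([182, 99, 51]) cube([94, 20, 1032]);
translate([359, 99, 51]) cube([94, 20, 1032]);
translate([536, 99, 51]) cube([94, 20, 1032]);
translate([713, 99, 51]) cube([94, 20, 1032]);
translate([890, 99, 51]) cube([94, 20, 1032]);
translate([1067, 99, 51]) cube([94, 20, 1032]);
translate([1244, 99, 51]) cube([94, 20, 1032]);
translate([1421, 99, 51]) cube([94, 20, 1032]);
translate([1598, 99, 51]) cube([94, 20, 1032]);
translate([1775, 99, 51]) cube([94, 20, 1032]);
translate([1952, 99, 51]) cube([94, 20, 1032]);
translate([2129, 99, 51]) cube([94, 20, 1032]);


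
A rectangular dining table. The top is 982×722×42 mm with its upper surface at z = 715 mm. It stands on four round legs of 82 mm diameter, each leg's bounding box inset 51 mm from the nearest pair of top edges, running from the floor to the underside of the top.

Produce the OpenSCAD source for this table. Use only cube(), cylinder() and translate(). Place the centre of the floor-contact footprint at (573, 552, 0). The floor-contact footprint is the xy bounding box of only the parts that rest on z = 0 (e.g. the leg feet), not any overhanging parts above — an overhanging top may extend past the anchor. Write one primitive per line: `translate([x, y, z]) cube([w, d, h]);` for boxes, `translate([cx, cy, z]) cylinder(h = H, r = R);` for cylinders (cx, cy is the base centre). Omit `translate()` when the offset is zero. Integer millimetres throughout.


// leg_h = 715 - 42 = 673
translate([82, 191, 673]) cube([982, 722, 42]);
translate([174, 283, 0]) cylinder(h = 673, r = 41);
translate([972, 283, 0]) cylinder(h = 673, r = 41);
translate([174, 821, 0]) cylinder(h = 673, r = 41);
translate([972, 821, 0]) cylinder(h = 673, r = 41);


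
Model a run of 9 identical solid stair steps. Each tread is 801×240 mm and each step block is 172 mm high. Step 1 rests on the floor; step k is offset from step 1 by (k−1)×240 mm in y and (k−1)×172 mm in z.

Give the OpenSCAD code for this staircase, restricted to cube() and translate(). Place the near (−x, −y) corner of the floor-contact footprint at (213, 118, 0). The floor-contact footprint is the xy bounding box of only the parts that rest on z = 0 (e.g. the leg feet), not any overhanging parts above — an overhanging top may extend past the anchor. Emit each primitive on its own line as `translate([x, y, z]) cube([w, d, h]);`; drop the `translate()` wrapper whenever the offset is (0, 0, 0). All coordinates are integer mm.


translate([213, 118, 0]) cube([801, 240, 172]);
translate([213, 358, 172]) cube([801, 240, 172]);
translate([213, 598, 344]) cube([801, 240, 172]);
translate([213, 838, 516]) cube([801, 240, 172]);
translate([213, 1078, 688]) cube([801, 240, 172]);
translate([213, 1318, 860]) cube([801, 240, 172]);
translate([213, 1558, 1032]) cube([801, 240, 172]);
translate([213, 1798, 1204]) cube([801, 240, 172]);
translate([213, 2038, 1376]) cube([801, 240, 172]);


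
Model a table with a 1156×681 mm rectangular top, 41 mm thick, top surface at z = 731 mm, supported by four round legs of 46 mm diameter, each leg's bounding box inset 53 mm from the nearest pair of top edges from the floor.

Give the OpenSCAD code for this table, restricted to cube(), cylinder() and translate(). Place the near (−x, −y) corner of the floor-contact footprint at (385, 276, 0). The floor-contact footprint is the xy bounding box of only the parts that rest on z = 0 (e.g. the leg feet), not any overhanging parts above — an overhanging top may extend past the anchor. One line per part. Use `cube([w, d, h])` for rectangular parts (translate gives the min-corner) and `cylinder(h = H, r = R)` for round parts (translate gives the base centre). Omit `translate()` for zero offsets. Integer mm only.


translate([332, 223, 690]) cube([1156, 681, 41]);
translate([408, 299, 0]) cylinder(h = 690, r = 23);
translate([1412, 299, 0]) cylinder(h = 690, r = 23);
translate([408, 828, 0]) cylinder(h = 690, r = 23);
translate([1412, 828, 0]) cylinder(h = 690, r = 23);


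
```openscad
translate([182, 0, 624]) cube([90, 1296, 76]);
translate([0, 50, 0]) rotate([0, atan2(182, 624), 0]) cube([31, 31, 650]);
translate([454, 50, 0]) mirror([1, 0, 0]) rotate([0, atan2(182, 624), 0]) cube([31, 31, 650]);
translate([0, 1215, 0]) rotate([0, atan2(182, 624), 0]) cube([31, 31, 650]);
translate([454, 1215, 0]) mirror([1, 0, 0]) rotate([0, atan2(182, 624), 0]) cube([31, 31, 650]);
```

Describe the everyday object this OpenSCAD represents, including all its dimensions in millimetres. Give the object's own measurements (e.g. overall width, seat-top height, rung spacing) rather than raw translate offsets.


A sawhorse. A 90×1296×76 mm beam (x, y, z) sits on two A-frame leg pairs. Each pair is two raked legs of 31×31 mm section (31 mm along y) splaying symmetrically in x. Each leg rises 624 mm vertically over 182 mm of horizontal reach and is 650 mm long along its own axis. Every leg's outer bottom edge rests on the floor and its outer top edge meets a bottom edge of the beam — the left legs (tilting toward +x) meet the beam's −x bottom edge, the right legs (their mirror images, tilting toward −x) meet its +x bottom edge — so the leg tops tuck under the beam, the beam's underside is 624 mm above the floor, and the feet are 454 mm apart outside-to-outside with the beam centred between them. The two leg pairs are set in 50 mm from either end of the beam.


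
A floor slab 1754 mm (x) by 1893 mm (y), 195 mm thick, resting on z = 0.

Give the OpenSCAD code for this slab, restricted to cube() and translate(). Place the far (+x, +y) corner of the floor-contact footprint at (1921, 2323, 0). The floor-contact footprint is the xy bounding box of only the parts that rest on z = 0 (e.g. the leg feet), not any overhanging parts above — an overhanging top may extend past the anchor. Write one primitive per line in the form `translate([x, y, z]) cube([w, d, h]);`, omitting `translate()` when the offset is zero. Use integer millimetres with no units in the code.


translate([167, 430, 0]) cube([1754, 1893, 195]);


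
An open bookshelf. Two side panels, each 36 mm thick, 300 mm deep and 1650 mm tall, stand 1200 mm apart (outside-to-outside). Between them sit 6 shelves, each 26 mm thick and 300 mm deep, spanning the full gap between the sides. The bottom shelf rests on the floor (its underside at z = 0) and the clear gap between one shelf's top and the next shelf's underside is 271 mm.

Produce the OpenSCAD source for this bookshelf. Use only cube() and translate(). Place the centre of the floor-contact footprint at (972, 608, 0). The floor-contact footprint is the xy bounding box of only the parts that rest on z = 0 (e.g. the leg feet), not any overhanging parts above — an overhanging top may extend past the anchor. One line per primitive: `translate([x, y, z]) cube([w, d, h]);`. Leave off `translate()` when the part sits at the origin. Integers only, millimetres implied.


translate([372, 458, 0]) cube([36, 300, 1650]);
translate([1536, 458, 0]) cube([36, 300, 1650]);
translate([408, 458, 0]) cube([1128, 300, 26]);
translate([408, 458, 297]) cube([1128, 300, 26]);
translate([408, 458, 594]) cube([1128, 300, 26]);
translate([408, 458, 891]) cube([1128, 300, 26]);
translate([408, 458, 1188]) cube([1128, 300, 26]);
translate([408, 458, 1485]) cube([1128, 300, 26]);


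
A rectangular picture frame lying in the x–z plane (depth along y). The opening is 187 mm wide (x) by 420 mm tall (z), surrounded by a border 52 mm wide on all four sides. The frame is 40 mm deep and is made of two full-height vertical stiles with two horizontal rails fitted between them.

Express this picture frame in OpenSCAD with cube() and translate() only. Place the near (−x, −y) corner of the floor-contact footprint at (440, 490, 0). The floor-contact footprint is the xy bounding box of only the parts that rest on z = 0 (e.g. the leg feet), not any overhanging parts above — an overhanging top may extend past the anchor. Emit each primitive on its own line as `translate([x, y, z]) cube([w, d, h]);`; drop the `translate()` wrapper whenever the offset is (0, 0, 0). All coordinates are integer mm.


translate([440, 490, 0]) cube([52, 40, 524]);
translate([679, 490, 0]) cube([52, 40, 524]);
translate([492, 490, 0]) cube([187, 40, 52]);
translate([492, 490, 472]) cube([187, 40, 52]);


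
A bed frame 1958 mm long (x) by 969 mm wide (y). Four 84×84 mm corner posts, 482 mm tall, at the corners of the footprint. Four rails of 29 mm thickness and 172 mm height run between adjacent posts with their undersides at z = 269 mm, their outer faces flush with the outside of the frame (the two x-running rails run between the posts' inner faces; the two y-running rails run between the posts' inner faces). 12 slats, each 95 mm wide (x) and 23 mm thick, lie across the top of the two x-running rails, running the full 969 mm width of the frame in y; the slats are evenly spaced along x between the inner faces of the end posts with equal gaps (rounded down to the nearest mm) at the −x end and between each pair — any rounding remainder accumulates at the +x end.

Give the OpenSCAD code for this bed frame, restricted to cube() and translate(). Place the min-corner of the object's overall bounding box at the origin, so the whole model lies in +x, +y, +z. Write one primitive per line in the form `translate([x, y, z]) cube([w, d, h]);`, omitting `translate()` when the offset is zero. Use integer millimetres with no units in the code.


cube([84, 84, 482]);
translate([0, 885, 0]) cube([84, 84, 482]);
translate([1874, 0, 0]) cube([84, 84, 482]);
translate([1874, 885, 0]) cube([84, 84, 482]);
translate([84, 0, 269]) cube([1790, 29, 172]);
translate([84, 940, 269]) cube([1790, 29, 172]);
translate([0, 84, 269]) cube([29, 801, 172]);
translate([1929, 84, 269]) cube([29, 801, 172]);
translate([134, 0, 441]) cube([95, 969, 23]);
translate([279, 0, 441]) cube([95, 969, 23]);
translate([424, 0, 441]) cube([95, 969, 23]);
translate([569, 0, 441]) cube([95, 969, 23]);
translate([714, 0, 441]) cube([95, 969, 23]);
translate([859, 0, 441]) cube([95, 969, 23]);
translate([1004, 0, 441]) cube([95, 969, 23]);
translate([1149, 0, 441]) cube([95, 969, 23]);
translate([1294, 0, 441]) cube([95, 969, 23]);
translate([1439, 0, 441]) cube([95, 969, 23]);
translate([1584, 0, 441]) cube([95, 969, 23]);
translate([1729, 0, 441]) cube([95, 969, 23]);


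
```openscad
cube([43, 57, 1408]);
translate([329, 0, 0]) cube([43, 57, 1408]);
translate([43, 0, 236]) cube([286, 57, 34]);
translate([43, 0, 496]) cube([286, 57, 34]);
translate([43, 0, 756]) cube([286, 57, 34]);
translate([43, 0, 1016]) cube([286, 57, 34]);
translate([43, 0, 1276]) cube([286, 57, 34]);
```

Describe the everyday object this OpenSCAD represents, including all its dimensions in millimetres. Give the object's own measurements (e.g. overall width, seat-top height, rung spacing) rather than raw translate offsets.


A straight ladder. Two 43×57 mm vertical rails, 1408 mm tall, stand 372 mm apart (outside-to-outside) with their front faces coplanar on the −y side. 5 rungs, each 57 mm deep and 34 mm tall, span between the inner faces of the rails, front faces flush with the rails. The lowest rung's underside is at z = 236 mm and rungs are spaced 260 mm apart (underside to underside).


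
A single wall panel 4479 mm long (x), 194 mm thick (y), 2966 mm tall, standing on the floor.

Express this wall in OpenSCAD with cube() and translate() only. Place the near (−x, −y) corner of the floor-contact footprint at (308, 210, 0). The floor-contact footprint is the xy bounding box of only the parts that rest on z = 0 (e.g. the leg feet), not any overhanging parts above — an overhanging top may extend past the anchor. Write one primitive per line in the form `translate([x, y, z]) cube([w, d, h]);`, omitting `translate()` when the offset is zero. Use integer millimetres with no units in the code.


translate([308, 210, 0]) cube([4479, 194, 2966]);


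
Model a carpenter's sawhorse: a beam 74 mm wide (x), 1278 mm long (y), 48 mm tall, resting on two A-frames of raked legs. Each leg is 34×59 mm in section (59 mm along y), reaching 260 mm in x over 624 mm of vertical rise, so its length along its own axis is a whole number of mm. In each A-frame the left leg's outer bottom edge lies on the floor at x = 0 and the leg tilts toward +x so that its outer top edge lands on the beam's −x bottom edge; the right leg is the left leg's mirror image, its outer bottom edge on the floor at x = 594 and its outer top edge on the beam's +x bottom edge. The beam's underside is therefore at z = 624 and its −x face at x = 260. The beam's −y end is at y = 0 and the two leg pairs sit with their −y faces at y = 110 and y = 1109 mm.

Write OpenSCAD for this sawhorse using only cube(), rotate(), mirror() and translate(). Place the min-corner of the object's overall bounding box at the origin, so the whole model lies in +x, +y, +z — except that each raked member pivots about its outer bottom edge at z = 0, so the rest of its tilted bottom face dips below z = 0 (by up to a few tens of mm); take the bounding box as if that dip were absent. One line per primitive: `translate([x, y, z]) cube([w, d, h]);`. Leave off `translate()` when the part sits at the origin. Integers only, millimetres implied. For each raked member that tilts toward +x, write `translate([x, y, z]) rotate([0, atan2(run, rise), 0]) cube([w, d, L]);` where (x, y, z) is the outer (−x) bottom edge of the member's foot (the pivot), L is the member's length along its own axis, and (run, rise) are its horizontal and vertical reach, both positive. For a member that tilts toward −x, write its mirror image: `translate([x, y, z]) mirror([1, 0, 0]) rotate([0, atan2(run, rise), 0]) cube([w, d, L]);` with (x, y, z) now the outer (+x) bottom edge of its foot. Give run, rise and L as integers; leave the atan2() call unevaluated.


translate([260, 0, 624]) cube([74, 1278, 48]);
translate([0, 110, 0]) rotate([0, atan2(260, 624), 0]) cube([34, 59, 676]);
translate([594, 110, 0]) mirror([1, 0, 0]) rotate([0, atan2(260, 624), 0]) cube([34, 59, 676]);
translate([0, 1109, 0]) rotate([0, atan2(260, 624), 0]) cube([34, 59, 676]);
translate([594, 1109, 0]) mirror([1, 0, 0]) rotate([0, atan2(260, 624), 0]) cube([34, 59, 676]);
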